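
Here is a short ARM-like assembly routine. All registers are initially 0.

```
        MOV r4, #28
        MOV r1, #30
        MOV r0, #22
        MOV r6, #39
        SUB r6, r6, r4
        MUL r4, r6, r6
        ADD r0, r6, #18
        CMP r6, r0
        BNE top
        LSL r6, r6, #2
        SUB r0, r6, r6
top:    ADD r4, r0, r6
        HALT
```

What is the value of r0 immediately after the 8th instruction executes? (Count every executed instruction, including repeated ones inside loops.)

after MOV r4, #28: r4=28
after MOV r1, #30: r1=30
after MOV r0, #22: r0=22
after MOV r6, #39: r6=39
after SUB r6, r6, r4: r6=39-28=11
after MUL r4, r6, r6: r4=11*11=121
after ADD r0, r6, #18: r0=11+18=29
CMP r6, r0  (cmp 11,29)
After step 8: r0 = 29.

29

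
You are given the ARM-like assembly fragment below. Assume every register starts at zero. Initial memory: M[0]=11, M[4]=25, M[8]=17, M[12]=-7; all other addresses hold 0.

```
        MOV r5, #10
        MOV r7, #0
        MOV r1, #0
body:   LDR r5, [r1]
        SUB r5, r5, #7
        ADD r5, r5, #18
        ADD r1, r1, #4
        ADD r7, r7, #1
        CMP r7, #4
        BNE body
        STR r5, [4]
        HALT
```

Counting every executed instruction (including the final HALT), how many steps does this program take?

r5=10
r7=0
r1=0
r5=M[0]=11
r5=11-7=4
r5=4+18=22
r1=0+4=4
r7=0+1=1
CMP r7, #4  (cmp 1,4)
BNE body: taken
r5=M[4]=25
r5=25-7=18
r5=18+18=36
r1=4+4=8
r7=1+1=2
CMP r7, #4  (cmp 2,4)
BNE body: taken
r5=M[8]=17
r5=17-7=10
r5=10+18=28
r1=8+4=12
r7=2+1=3
CMP r7, #4  (cmp 3,4)
BNE body: taken
r5=M[12]=-7
r5=(-7)-7=-14
r5=(-14)+18=4
r1=12+4=16
r7=3+1=4
CMP r7, #4  (cmp 4,4)
BNE body: not taken
STR r5, [4] → M[4]=4
halt.
Total executed instructions: 33.

33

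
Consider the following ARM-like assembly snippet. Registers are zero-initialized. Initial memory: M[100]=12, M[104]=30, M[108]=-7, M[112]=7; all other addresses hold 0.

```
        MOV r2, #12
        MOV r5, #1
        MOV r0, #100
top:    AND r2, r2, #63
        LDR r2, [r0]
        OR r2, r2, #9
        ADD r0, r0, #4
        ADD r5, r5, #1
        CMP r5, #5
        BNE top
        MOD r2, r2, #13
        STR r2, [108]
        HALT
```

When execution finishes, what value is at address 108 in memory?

2

after MOV r2, #12: r2=12
after MOV r5, #1: r5=1
after MOV r0, #100: r0=100
after AND r2, r2, #63: r2=12&63=12
after LDR r2, [r0]: r2=M[100]=12
after OR r2, r2, #9: r2=12|9=13
after ADD r0, r0, #4: r0=100+4=104
after ADD r5, r5, #1: r5=1+1=2
CMP r5, #5  (cmp 2,5)
BNE top: taken
after AND r2, r2, #63: r2=13&63=13
after LDR r2, [r0]: r2=M[104]=30
after OR r2, r2, #9: r2=30|9=31
after ADD r0, r0, #4: r0=104+4=108
after ADD r5, r5, #1: r5=2+1=3
CMP r5, #5  (cmp 3,5)
BNE top: taken
after AND r2, r2, #63: r2=31&63=31
after LDR r2, [r0]: r2=M[108]=-7
after OR r2, r2, #9: r2=(-7)|9=-7
after ADD r0, r0, #4: r0=108+4=112
after ADD r5, r5, #1: r5=3+1=4
CMP r5, #5  (cmp 4,5)
BNE top: taken
after AND r2, r2, #63: r2=(-7)&63=57
after LDR r2, [r0]: r2=M[112]=7
after OR r2, r2, #9: r2=7|9=15
after ADD r0, r0, #4: r0=112+4=116
after ADD r5, r5, #1: r5=4+1=5
CMP r5, #5  (cmp 5,5)
BNE top: not taken
after MOD r2, r2, #13: r2=15%13=2
STR r2, [108] → M[108]=2
halt.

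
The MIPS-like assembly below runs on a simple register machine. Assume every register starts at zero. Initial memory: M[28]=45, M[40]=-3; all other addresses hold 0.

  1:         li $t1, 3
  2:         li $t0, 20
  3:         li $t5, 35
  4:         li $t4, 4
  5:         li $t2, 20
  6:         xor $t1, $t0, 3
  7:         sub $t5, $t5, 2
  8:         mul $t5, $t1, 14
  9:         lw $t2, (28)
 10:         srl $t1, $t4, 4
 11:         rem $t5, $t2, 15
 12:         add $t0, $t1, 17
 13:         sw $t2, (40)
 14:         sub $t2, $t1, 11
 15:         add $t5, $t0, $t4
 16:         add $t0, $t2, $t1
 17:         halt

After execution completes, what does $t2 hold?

-11

$t1=3
$t0=20
$t5=35
$t4=4
$t2=20
$t1=20^3=23
$t5=35-2=33
$t5=23*14=322
$t2=M[28]=45
$t1=4>>4=0
$t5=45%15=0
$t0=0+17=17
sw $t2, (40) → M[40]=45
$t2=0-11=-11
$t5=17+4=21
$t0=(-11)+0=-11
halt.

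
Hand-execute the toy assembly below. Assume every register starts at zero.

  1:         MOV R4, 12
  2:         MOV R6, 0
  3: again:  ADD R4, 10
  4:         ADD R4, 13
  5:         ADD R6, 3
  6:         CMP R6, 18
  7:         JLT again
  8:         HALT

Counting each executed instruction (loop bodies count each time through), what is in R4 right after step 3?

22

R4=12
R6=0
R4=12+10=22
After step 3: R4 = 22.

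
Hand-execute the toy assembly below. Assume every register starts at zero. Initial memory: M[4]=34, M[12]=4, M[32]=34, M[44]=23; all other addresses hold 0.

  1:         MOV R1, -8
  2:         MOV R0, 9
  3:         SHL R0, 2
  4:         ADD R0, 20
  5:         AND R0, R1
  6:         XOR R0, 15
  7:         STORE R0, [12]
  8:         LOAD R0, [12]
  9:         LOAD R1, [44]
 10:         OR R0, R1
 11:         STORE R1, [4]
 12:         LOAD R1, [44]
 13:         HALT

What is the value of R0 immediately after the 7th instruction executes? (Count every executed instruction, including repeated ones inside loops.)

55

after MOV R1, -8: R1=-8
after MOV R0, 9: R0=9
after SHL R0, 2: R0=9<<2=36
after ADD R0, 20: R0=36+20=56
after AND R0, R1: R0=56&(-8)=56
after XOR R0, 15: R0=56^15=55
STORE R0, [12] → M[12]=55
After step 7: R0 = 55.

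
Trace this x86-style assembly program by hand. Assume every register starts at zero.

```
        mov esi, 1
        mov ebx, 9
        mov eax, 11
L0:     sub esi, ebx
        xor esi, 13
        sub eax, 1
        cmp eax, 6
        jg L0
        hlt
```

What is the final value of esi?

-75

after mov esi, 1: esi=1
after mov ebx, 9: ebx=9
after mov eax, 11: eax=11
after sub esi, ebx: esi=1-9=-8
after xor esi, 13: esi=(-8)^13=-11
after sub eax, 1: eax=11-1=10
cmp eax, 6  (cmp 10,6)
jg L0: taken
after sub esi, ebx: esi=(-11)-9=-20
after xor esi, 13: esi=(-20)^13=-31
after sub eax, 1: eax=10-1=9
cmp eax, 6  (cmp 9,6)
jg L0: taken
after sub esi, ebx: esi=(-31)-9=-40
after xor esi, 13: esi=(-40)^13=-43
after sub eax, 1: eax=9-1=8
cmp eax, 6  (cmp 8,6)
jg L0: taken
after sub esi, ebx: esi=(-43)-9=-52
after xor esi, 13: esi=(-52)^13=-63
after sub eax, 1: eax=8-1=7
cmp eax, 6  (cmp 7,6)
jg L0: taken
after sub esi, ebx: esi=(-63)-9=-72
after xor esi, 13: esi=(-72)^13=-75
after sub eax, 1: eax=7-1=6
cmp eax, 6  (cmp 6,6)
jg L0: not taken
halt.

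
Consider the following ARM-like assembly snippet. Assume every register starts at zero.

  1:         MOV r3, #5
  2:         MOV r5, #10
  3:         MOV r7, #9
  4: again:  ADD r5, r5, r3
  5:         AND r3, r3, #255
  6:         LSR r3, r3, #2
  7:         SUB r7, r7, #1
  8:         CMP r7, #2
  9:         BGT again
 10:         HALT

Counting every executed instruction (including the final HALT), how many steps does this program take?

46

after MOV r3, #5: r3=5
after MOV r5, #10: r5=10
after MOV r7, #9: r7=9
after ADD r5, r5, r3: r5=10+5=15
after AND r3, r3, #255: r3=5&255=5
after LSR r3, r3, #2: r3=5>>2=1
after SUB r7, r7, #1: r7=9-1=8
CMP r7, #2  (cmp 8,2)
BGT again: taken
after ADD r5, r5, r3: r5=15+1=16
after AND r3, r3, #255: r3=1&255=1
after LSR r3, r3, #2: r3=1>>2=0
after SUB r7, r7, #1: r7=8-1=7
CMP r7, #2  (cmp 7,2)
BGT again: taken
after ADD r5, r5, r3: r5=16+0=16
after AND r3, r3, #255: r3=0&255=0
after LSR r3, r3, #2: r3=0>>2=0
after SUB r7, r7, #1: r7=7-1=6
CMP r7, #2  (cmp 6,2)
BGT again: taken
after ADD r5, r5, r3: r5=16+0=16
after AND r3, r3, #255: r3=0&255=0
after LSR r3, r3, #2: r3=0>>2=0
after SUB r7, r7, #1: r7=6-1=5
CMP r7, #2  (cmp 5,2)
BGT again: taken
after ADD r5, r5, r3: r5=16+0=16
after AND r3, r3, #255: r3=0&255=0
after LSR r3, r3, #2: r3=0>>2=0
after SUB r7, r7, #1: r7=5-1=4
CMP r7, #2  (cmp 4,2)
BGT again: taken
after ADD r5, r5, r3: r5=16+0=16
after AND r3, r3, #255: r3=0&255=0
after LSR r3, r3, #2: r3=0>>2=0
after SUB r7, r7, #1: r7=4-1=3
CMP r7, #2  (cmp 3,2)
BGT again: taken
after ADD r5, r5, r3: r5=16+0=16
after AND r3, r3, #255: r3=0&255=0
after LSR r3, r3, #2: r3=0>>2=0
after SUB r7, r7, #1: r7=3-1=2
CMP r7, #2  (cmp 2,2)
BGT again: not taken
halt.
Total executed instructions: 46.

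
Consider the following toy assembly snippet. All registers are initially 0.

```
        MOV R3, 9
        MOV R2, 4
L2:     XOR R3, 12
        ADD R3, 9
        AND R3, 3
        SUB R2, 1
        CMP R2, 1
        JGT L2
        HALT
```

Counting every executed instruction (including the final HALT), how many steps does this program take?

R3=9
R2=4
R3=9^12=5
R3=5+9=14
R3=14&3=2
R2=4-1=3
CMP R2, 1  (cmp 3,1)
JGT L2: taken
R3=2^12=14
R3=14+9=23
R3=23&3=3
R2=3-1=2
CMP R2, 1  (cmp 2,1)
JGT L2: taken
R3=3^12=15
R3=15+9=24
R3=24&3=0
R2=2-1=1
CMP R2, 1  (cmp 1,1)
JGT L2: not taken
halt.
Total executed instructions: 21.

21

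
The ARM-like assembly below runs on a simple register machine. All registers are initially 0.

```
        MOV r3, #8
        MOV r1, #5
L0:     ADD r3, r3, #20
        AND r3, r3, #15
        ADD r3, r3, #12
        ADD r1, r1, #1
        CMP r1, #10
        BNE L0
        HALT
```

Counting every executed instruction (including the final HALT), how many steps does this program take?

33

after MOV r3, #8: r3=8
after MOV r1, #5: r1=5
after ADD r3, r3, #20: r3=8+20=28
after AND r3, r3, #15: r3=28&15=12
after ADD r3, r3, #12: r3=12+12=24
after ADD r1, r1, #1: r1=5+1=6
CMP r1, #10  (cmp 6,10)
BNE L0: taken
after ADD r3, r3, #20: r3=24+20=44
after AND r3, r3, #15: r3=44&15=12
after ADD r3, r3, #12: r3=12+12=24
after ADD r1, r1, #1: r1=6+1=7
CMP r1, #10  (cmp 7,10)
BNE L0: taken
after ADD r3, r3, #20: r3=24+20=44
after AND r3, r3, #15: r3=44&15=12
after ADD r3, r3, #12: r3=12+12=24
after ADD r1, r1, #1: r1=7+1=8
CMP r1, #10  (cmp 8,10)
BNE L0: taken
after ADD r3, r3, #20: r3=24+20=44
after AND r3, r3, #15: r3=44&15=12
after ADD r3, r3, #12: r3=12+12=24
after ADD r1, r1, #1: r1=8+1=9
CMP r1, #10  (cmp 9,10)
BNE L0: taken
after ADD r3, r3, #20: r3=24+20=44
after AND r3, r3, #15: r3=44&15=12
after ADD r3, r3, #12: r3=12+12=24
after ADD r1, r1, #1: r1=9+1=10
CMP r1, #10  (cmp 10,10)
BNE L0: not taken
halt.
Total executed instructions: 33.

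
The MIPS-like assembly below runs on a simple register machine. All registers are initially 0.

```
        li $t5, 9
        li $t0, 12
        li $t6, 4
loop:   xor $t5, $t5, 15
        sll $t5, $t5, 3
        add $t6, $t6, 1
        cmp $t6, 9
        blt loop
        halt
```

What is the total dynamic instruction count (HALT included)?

li $t5, 9 → $t5=9
li $t0, 12 → $t0=12
li $t6, 4 → $t6=4
xor $t5, $t5, 15 → $t5=9^15=6
sll $t5, $t5, 3 → $t5=6<<3=48
add $t6, $t6, 1 → $t6=4+1=5
cmp $t6, 9  (cmp 5,9)
blt loop: taken
xor $t5, $t5, 15 → $t5=48^15=63
sll $t5, $t5, 3 → $t5=63<<3=504
add $t6, $t6, 1 → $t6=5+1=6
cmp $t6, 9  (cmp 6,9)
blt loop: taken
xor $t5, $t5, 15 → $t5=504^15=503
sll $t5, $t5, 3 → $t5=503<<3=4024
add $t6, $t6, 1 → $t6=6+1=7
cmp $t6, 9  (cmp 7,9)
blt loop: taken
xor $t5, $t5, 15 → $t5=4024^15=4023
sll $t5, $t5, 3 → $t5=4023<<3=32184
add $t6, $t6, 1 → $t6=7+1=8
cmp $t6, 9  (cmp 8,9)
blt loop: taken
xor $t5, $t5, 15 → $t5=32184^15=32183
sll $t5, $t5, 3 → $t5=32183<<3=257464
add $t6, $t6, 1 → $t6=8+1=9
cmp $t6, 9  (cmp 9,9)
blt loop: not taken
halt.
Total executed instructions: 29.

29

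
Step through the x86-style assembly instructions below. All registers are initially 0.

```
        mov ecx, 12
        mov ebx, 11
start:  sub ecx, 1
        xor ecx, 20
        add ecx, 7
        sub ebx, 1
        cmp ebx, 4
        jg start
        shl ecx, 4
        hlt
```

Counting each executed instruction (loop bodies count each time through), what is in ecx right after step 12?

56

after mov ecx, 12: ecx=12
after mov ebx, 11: ebx=11
after sub ecx, 1: ecx=12-1=11
after xor ecx, 20: ecx=11^20=31
after add ecx, 7: ecx=31+7=38
after sub ebx, 1: ebx=11-1=10
cmp ebx, 4  (cmp 10,4)
jg start: taken
after sub ecx, 1: ecx=38-1=37
after xor ecx, 20: ecx=37^20=49
after add ecx, 7: ecx=49+7=56
after sub ebx, 1: ebx=10-1=9
After step 12: ecx = 56.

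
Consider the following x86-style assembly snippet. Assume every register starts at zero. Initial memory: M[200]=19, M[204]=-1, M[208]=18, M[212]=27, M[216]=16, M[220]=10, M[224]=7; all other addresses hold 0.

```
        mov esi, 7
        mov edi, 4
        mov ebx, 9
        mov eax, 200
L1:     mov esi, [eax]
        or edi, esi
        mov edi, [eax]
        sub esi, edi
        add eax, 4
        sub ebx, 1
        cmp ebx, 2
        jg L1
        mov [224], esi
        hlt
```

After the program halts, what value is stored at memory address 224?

0

mov esi, 7 → esi=7
mov edi, 4 → edi=4
mov ebx, 9 → ebx=9
mov eax, 200 → eax=200
mov esi, [eax] → esi=M[200]=19
or edi, esi → edi=4|19=23
mov edi, [eax] → edi=M[200]=19
sub esi, edi → esi=19-19=0
add eax, 4 → eax=200+4=204
sub ebx, 1 → ebx=9-1=8
cmp ebx, 2  (cmp 8,2)
jg L1: taken
mov esi, [eax] → esi=M[204]=-1
or edi, esi → edi=19|(-1)=-1
mov edi, [eax] → edi=M[204]=-1
sub esi, edi → esi=(-1)-(-1)=0
add eax, 4 → eax=204+4=208
sub ebx, 1 → ebx=8-1=7
cmp ebx, 2  (cmp 7,2)
jg L1: taken
mov esi, [eax] → esi=M[208]=18
or edi, esi → edi=(-1)|18=-1
mov edi, [eax] → edi=M[208]=18
sub esi, edi → esi=18-18=0
add eax, 4 → eax=208+4=212
sub ebx, 1 → ebx=7-1=6
cmp ebx, 2  (cmp 6,2)
jg L1: taken
mov esi, [eax] → esi=M[212]=27
or edi, esi → edi=18|27=27
mov edi, [eax] → edi=M[212]=27
sub esi, edi → esi=27-27=0
add eax, 4 → eax=212+4=216
sub ebx, 1 → ebx=6-1=5
cmp ebx, 2  (cmp 5,2)
jg L1: taken
mov esi, [eax] → esi=M[216]=16
or edi, esi → edi=27|16=27
mov edi, [eax] → edi=M[216]=16
sub esi, edi → esi=16-16=0
add eax, 4 → eax=216+4=220
sub ebx, 1 → ebx=5-1=4
cmp ebx, 2  (cmp 4,2)
jg L1: taken
mov esi, [eax] → esi=M[220]=10
or edi, esi → edi=16|10=26
mov edi, [eax] → edi=M[220]=10
sub esi, edi → esi=10-10=0
add eax, 4 → eax=220+4=224
sub ebx, 1 → ebx=4-1=3
cmp ebx, 2  (cmp 3,2)
jg L1: taken
mov esi, [eax] → esi=M[224]=7
or edi, esi → edi=10|7=15
mov edi, [eax] → edi=M[224]=7
sub esi, edi → esi=7-7=0
add eax, 4 → eax=224+4=228
sub ebx, 1 → ebx=3-1=2
cmp ebx, 2  (cmp 2,2)
jg L1: not taken
mov [224], esi → M[224]=0
halt.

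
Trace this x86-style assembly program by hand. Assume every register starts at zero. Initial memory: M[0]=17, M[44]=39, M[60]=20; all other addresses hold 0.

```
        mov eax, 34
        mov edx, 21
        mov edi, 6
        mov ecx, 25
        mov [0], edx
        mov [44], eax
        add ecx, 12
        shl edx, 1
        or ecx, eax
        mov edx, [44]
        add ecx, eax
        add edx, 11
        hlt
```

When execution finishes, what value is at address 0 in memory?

21

after mov eax, 34: eax=34
after mov edx, 21: edx=21
after mov edi, 6: edi=6
after mov ecx, 25: ecx=25
mov [0], edx → M[0]=21
mov [44], eax → M[44]=34
after add ecx, 12: ecx=25+12=37
after shl edx, 1: edx=21<<1=42
after or ecx, eax: ecx=37|34=39
after mov edx, [44]: edx=M[44]=34
after add ecx, eax: ecx=39+34=73
after add edx, 11: edx=34+11=45
halt.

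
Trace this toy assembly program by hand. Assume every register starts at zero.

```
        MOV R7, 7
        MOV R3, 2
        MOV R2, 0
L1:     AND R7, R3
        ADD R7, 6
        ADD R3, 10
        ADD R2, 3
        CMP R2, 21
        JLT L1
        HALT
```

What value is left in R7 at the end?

R7=7
R3=2
R2=0
R7=7&2=2
R7=2+6=8
R3=2+10=12
R2=0+3=3
CMP R2, 21  (cmp 3,21)
JLT L1: taken
R7=8&12=8
R7=8+6=14
R3=12+10=22
R2=3+3=6
CMP R2, 21  (cmp 6,21)
JLT L1: taken
R7=14&22=6
R7=6+6=12
R3=22+10=32
R2=6+3=9
CMP R2, 21  (cmp 9,21)
JLT L1: taken
R7=12&32=0
R7=0+6=6
R3=32+10=42
R2=9+3=12
CMP R2, 21  (cmp 12,21)
JLT L1: taken
R7=6&42=2
R7=2+6=8
R3=42+10=52
R2=12+3=15
CMP R2, 21  (cmp 15,21)
JLT L1: taken
R7=8&52=0
R7=0+6=6
R3=52+10=62
R2=15+3=18
CMP R2, 21  (cmp 18,21)
JLT L1: taken
R7=6&62=6
R7=6+6=12
R3=62+10=72
R2=18+3=21
CMP R2, 21  (cmp 21,21)
JLT L1: not taken
halt.

12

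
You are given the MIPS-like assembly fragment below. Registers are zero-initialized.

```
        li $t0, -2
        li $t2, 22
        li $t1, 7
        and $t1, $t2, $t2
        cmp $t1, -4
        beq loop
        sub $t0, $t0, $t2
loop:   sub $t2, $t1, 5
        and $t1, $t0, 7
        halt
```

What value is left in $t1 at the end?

0

after li $t0, -2: $t0=-2
after li $t2, 22: $t2=22
after li $t1, 7: $t1=7
after and $t1, $t2, $t2: $t1=22&22=22
cmp $t1, -4  (cmp 22,-4)
beq loop: not taken
after sub $t0, $t0, $t2: $t0=(-2)-22=-24
after sub $t2, $t1, 5: $t2=22-5=17
after and $t1, $t0, 7: $t1=(-24)&7=0
halt.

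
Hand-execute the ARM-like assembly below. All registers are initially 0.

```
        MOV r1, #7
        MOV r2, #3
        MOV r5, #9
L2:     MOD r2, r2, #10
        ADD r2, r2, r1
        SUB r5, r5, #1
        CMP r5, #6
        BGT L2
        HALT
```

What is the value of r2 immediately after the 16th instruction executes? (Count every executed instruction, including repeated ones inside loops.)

r1=7
r2=3
r5=9
r2=3%10=3
r2=3+7=10
r5=9-1=8
CMP r5, #6  (cmp 8,6)
BGT L2: taken
r2=10%10=0
r2=0+7=7
r5=8-1=7
CMP r5, #6  (cmp 7,6)
BGT L2: taken
r2=7%10=7
r2=7+7=14
r5=7-1=6
After step 16: r2 = 14.

14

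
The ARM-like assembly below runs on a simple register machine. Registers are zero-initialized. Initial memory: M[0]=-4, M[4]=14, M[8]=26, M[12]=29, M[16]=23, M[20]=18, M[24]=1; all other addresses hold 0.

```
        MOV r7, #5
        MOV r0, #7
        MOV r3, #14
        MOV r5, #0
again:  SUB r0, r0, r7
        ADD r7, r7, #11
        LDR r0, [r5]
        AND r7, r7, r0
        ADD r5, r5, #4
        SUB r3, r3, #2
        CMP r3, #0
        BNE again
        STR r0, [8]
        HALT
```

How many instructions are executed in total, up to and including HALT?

62

after MOV r7, #5: r7=5
after MOV r0, #7: r0=7
after MOV r3, #14: r3=14
after MOV r5, #0: r5=0
after SUB r0, r0, r7: r0=7-5=2
after ADD r7, r7, #11: r7=5+11=16
after LDR r0, [r5]: r0=M[0]=-4
after AND r7, r7, r0: r7=16&(-4)=16
after ADD r5, r5, #4: r5=0+4=4
after SUB r3, r3, #2: r3=14-2=12
CMP r3, #0  (cmp 12,0)
BNE again: taken
after SUB r0, r0, r7: r0=(-4)-16=-20
after ADD r7, r7, #11: r7=16+11=27
after LDR r0, [r5]: r0=M[4]=14
after AND r7, r7, r0: r7=27&14=10
after ADD r5, r5, #4: r5=4+4=8
after SUB r3, r3, #2: r3=12-2=10
CMP r3, #0  (cmp 10,0)
BNE again: taken
after SUB r0, r0, r7: r0=14-10=4
after ADD r7, r7, #11: r7=10+11=21
after LDR r0, [r5]: r0=M[8]=26
after AND r7, r7, r0: r7=21&26=16
after ADD r5, r5, #4: r5=8+4=12
after SUB r3, r3, #2: r3=10-2=8
CMP r3, #0  (cmp 8,0)
BNE again: taken
after SUB r0, r0, r7: r0=26-16=10
after ADD r7, r7, #11: r7=16+11=27
after LDR r0, [r5]: r0=M[12]=29
after AND r7, r7, r0: r7=27&29=25
after ADD r5, r5, #4: r5=12+4=16
after SUB r3, r3, #2: r3=8-2=6
CMP r3, #0  (cmp 6,0)
BNE again: taken
after SUB r0, r0, r7: r0=29-25=4
after ADD r7, r7, #11: r7=25+11=36
after LDR r0, [r5]: r0=M[16]=23
after AND r7, r7, r0: r7=36&23=4
after ADD r5, r5, #4: r5=16+4=20
after SUB r3, r3, #2: r3=6-2=4
CMP r3, #0  (cmp 4,0)
BNE again: taken
after SUB r0, r0, r7: r0=23-4=19
after ADD r7, r7, #11: r7=4+11=15
after LDR r0, [r5]: r0=M[20]=18
after AND r7, r7, r0: r7=15&18=2
after ADD r5, r5, #4: r5=20+4=24
after SUB r3, r3, #2: r3=4-2=2
CMP r3, #0  (cmp 2,0)
BNE again: taken
after SUB r0, r0, r7: r0=18-2=16
after ADD r7, r7, #11: r7=2+11=13
after LDR r0, [r5]: r0=M[24]=1
after AND r7, r7, r0: r7=13&1=1
after ADD r5, r5, #4: r5=24+4=28
after SUB r3, r3, #2: r3=2-2=0
CMP r3, #0  (cmp 0,0)
BNE again: not taken
STR r0, [8] → M[8]=1
halt.
Total executed instructions: 62.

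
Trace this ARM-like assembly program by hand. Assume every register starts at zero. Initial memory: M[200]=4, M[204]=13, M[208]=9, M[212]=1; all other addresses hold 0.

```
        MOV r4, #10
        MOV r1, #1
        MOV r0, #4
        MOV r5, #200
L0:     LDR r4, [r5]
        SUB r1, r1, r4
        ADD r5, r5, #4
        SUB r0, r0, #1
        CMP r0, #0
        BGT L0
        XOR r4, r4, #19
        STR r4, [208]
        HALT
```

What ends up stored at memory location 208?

18

r4=10
r1=1
r0=4
r5=200
r4=M[200]=4
r1=1-4=-3
r5=200+4=204
r0=4-1=3
CMP r0, #0  (cmp 3,0)
BGT L0: taken
r4=M[204]=13
r1=(-3)-13=-16
r5=204+4=208
r0=3-1=2
CMP r0, #0  (cmp 2,0)
BGT L0: taken
r4=M[208]=9
r1=(-16)-9=-25
r5=208+4=212
r0=2-1=1
CMP r0, #0  (cmp 1,0)
BGT L0: taken
r4=M[212]=1
r1=(-25)-1=-26
r5=212+4=216
r0=1-1=0
CMP r0, #0  (cmp 0,0)
BGT L0: not taken
r4=1^19=18
STR r4, [208] → M[208]=18
halt.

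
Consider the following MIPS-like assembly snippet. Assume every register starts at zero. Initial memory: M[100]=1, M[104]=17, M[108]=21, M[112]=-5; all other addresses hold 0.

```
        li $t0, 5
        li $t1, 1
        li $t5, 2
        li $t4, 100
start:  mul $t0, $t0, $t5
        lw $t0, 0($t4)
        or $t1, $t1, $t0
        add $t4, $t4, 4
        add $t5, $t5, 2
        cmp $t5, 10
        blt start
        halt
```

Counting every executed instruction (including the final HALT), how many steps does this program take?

33

after li $t0, 5: $t0=5
after li $t1, 1: $t1=1
after li $t5, 2: $t5=2
after li $t4, 100: $t4=100
after mul $t0, $t0, $t5: $t0=5*2=10
after lw $t0, 0($t4): $t0=M[100]=1
after or $t1, $t1, $t0: $t1=1|1=1
after add $t4, $t4, 4: $t4=100+4=104
after add $t5, $t5, 2: $t5=2+2=4
cmp $t5, 10  (cmp 4,10)
blt start: taken
after mul $t0, $t0, $t5: $t0=1*4=4
after lw $t0, 0($t4): $t0=M[104]=17
after or $t1, $t1, $t0: $t1=1|17=17
after add $t4, $t4, 4: $t4=104+4=108
after add $t5, $t5, 2: $t5=4+2=6
cmp $t5, 10  (cmp 6,10)
blt start: taken
after mul $t0, $t0, $t5: $t0=17*6=102
after lw $t0, 0($t4): $t0=M[108]=21
after or $t1, $t1, $t0: $t1=17|21=21
after add $t4, $t4, 4: $t4=108+4=112
after add $t5, $t5, 2: $t5=6+2=8
cmp $t5, 10  (cmp 8,10)
blt start: taken
after mul $t0, $t0, $t5: $t0=21*8=168
after lw $t0, 0($t4): $t0=M[112]=-5
after or $t1, $t1, $t0: $t1=21|(-5)=-1
after add $t4, $t4, 4: $t4=112+4=116
after add $t5, $t5, 2: $t5=8+2=10
cmp $t5, 10  (cmp 10,10)
blt start: not taken
halt.
Total executed instructions: 33.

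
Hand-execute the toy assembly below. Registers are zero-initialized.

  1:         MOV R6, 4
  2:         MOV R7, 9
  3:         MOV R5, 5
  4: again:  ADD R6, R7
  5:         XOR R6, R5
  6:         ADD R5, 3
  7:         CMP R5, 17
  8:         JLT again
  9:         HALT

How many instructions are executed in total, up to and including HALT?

24

MOV R6, 4 → R6=4
MOV R7, 9 → R7=9
MOV R5, 5 → R5=5
ADD R6, R7 → R6=4+9=13
XOR R6, R5 → R6=13^5=8
ADD R5, 3 → R5=5+3=8
CMP R5, 17  (cmp 8,17)
JLT again: taken
ADD R6, R7 → R6=8+9=17
XOR R6, R5 → R6=17^8=25
ADD R5, 3 → R5=8+3=11
CMP R5, 17  (cmp 11,17)
JLT again: taken
ADD R6, R7 → R6=25+9=34
XOR R6, R5 → R6=34^11=41
ADD R5, 3 → R5=11+3=14
CMP R5, 17  (cmp 14,17)
JLT again: taken
ADD R6, R7 → R6=41+9=50
XOR R6, R5 → R6=50^14=60
ADD R5, 3 → R5=14+3=17
CMP R5, 17  (cmp 17,17)
JLT again: not taken
halt.
Total executed instructions: 24.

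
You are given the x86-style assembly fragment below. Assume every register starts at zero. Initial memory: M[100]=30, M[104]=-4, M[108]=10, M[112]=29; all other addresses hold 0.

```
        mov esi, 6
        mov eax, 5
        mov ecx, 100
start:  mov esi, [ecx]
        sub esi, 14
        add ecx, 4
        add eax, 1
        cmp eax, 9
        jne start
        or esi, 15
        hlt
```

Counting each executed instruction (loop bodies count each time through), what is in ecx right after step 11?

mov esi, 6 → esi=6
mov eax, 5 → eax=5
mov ecx, 100 → ecx=100
mov esi, [ecx] → esi=M[100]=30
sub esi, 14 → esi=30-14=16
add ecx, 4 → ecx=100+4=104
add eax, 1 → eax=5+1=6
cmp eax, 9  (cmp 6,9)
jne start: taken
mov esi, [ecx] → esi=M[104]=-4
sub esi, 14 → esi=(-4)-14=-18
After step 11: ecx = 104.

104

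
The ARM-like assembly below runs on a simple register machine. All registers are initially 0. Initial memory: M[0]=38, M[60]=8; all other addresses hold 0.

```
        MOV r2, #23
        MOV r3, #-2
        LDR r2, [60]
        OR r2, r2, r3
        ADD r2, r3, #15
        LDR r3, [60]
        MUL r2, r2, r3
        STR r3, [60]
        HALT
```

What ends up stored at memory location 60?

r2=23
r3=-2
r2=M[60]=8
r2=8|(-2)=-2
r2=(-2)+15=13
r3=M[60]=8
r2=13*8=104
STR r3, [60] → M[60]=8
halt.

8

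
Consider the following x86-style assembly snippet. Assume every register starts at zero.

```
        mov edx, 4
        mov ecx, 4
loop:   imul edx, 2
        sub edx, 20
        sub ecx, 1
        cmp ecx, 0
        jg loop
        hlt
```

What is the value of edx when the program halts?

mov edx, 4 → edx=4
mov ecx, 4 → ecx=4
imul edx, 2 → edx=4*2=8
sub edx, 20 → edx=8-20=-12
sub ecx, 1 → ecx=4-1=3
cmp ecx, 0  (cmp 3,0)
jg loop: taken
imul edx, 2 → edx=(-12)*2=-24
sub edx, 20 → edx=(-24)-20=-44
sub ecx, 1 → ecx=3-1=2
cmp ecx, 0  (cmp 2,0)
jg loop: taken
imul edx, 2 → edx=(-44)*2=-88
sub edx, 20 → edx=(-88)-20=-108
sub ecx, 1 → ecx=2-1=1
cmp ecx, 0  (cmp 1,0)
jg loop: taken
imul edx, 2 → edx=(-108)*2=-216
sub edx, 20 → edx=(-216)-20=-236
sub ecx, 1 → ecx=1-1=0
cmp ecx, 0  (cmp 0,0)
jg loop: not taken
halt.

-236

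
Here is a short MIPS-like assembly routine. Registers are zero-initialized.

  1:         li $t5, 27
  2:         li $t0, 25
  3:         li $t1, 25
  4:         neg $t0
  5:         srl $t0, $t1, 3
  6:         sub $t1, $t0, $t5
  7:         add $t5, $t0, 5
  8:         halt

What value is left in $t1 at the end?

li $t5, 27 → $t5=27
li $t0, 25 → $t0=25
li $t1, 25 → $t1=25
neg $t0 → $t0=-(25)=-25
srl $t0, $t1, 3 → $t0=25>>3=3
sub $t1, $t0, $t5 → $t1=3-27=-24
add $t5, $t0, 5 → $t5=3+5=8
halt.

-24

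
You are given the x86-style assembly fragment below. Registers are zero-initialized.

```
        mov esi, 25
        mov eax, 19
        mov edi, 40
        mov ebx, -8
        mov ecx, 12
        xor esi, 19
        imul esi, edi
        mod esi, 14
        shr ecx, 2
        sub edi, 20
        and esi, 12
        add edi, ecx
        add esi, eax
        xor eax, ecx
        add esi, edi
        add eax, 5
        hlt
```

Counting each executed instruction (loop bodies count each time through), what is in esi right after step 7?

mov esi, 25 → esi=25
mov eax, 19 → eax=19
mov edi, 40 → edi=40
mov ebx, -8 → ebx=-8
mov ecx, 12 → ecx=12
xor esi, 19 → esi=25^19=10
imul esi, edi → esi=10*40=400
After step 7: esi = 400.

400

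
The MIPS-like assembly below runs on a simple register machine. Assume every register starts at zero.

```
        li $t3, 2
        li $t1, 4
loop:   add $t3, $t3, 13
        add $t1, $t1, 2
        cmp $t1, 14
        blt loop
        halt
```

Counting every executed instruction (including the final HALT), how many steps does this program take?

after li $t3, 2: $t3=2
after li $t1, 4: $t1=4
after add $t3, $t3, 13: $t3=2+13=15
after add $t1, $t1, 2: $t1=4+2=6
cmp $t1, 14  (cmp 6,14)
blt loop: taken
after add $t3, $t3, 13: $t3=15+13=28
after add $t1, $t1, 2: $t1=6+2=8
cmp $t1, 14  (cmp 8,14)
blt loop: taken
after add $t3, $t3, 13: $t3=28+13=41
after add $t1, $t1, 2: $t1=8+2=10
cmp $t1, 14  (cmp 10,14)
blt loop: taken
after add $t3, $t3, 13: $t3=41+13=54
after add $t1, $t1, 2: $t1=10+2=12
cmp $t1, 14  (cmp 12,14)
blt loop: taken
after add $t3, $t3, 13: $t3=54+13=67
after add $t1, $t1, 2: $t1=12+2=14
cmp $t1, 14  (cmp 14,14)
blt loop: not taken
halt.
Total executed instructions: 23.

23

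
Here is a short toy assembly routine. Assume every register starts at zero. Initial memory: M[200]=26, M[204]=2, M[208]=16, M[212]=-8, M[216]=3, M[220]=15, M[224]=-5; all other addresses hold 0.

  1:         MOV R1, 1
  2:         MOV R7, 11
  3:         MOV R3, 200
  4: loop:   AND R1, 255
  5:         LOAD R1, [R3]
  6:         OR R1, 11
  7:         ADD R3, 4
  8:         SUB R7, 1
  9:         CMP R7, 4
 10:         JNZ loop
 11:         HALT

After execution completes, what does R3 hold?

after MOV R1, 1: R1=1
after MOV R7, 11: R7=11
after MOV R3, 200: R3=200
after AND R1, 255: R1=1&255=1
after LOAD R1, [R3]: R1=M[200]=26
after OR R1, 11: R1=26|11=27
after ADD R3, 4: R3=200+4=204
after SUB R7, 1: R7=11-1=10
CMP R7, 4  (cmp 10,4)
JNZ loop: taken
after AND R1, 255: R1=27&255=27
after LOAD R1, [R3]: R1=M[204]=2
after OR R1, 11: R1=2|11=11
after ADD R3, 4: R3=204+4=208
after SUB R7, 1: R7=10-1=9
CMP R7, 4  (cmp 9,4)
JNZ loop: taken
after AND R1, 255: R1=11&255=11
after LOAD R1, [R3]: R1=M[208]=16
after OR R1, 11: R1=16|11=27
after ADD R3, 4: R3=208+4=212
after SUB R7, 1: R7=9-1=8
CMP R7, 4  (cmp 8,4)
JNZ loop: taken
after AND R1, 255: R1=27&255=27
after LOAD R1, [R3]: R1=M[212]=-8
after OR R1, 11: R1=(-8)|11=-5
after ADD R3, 4: R3=212+4=216
after SUB R7, 1: R7=8-1=7
CMP R7, 4  (cmp 7,4)
JNZ loop: taken
after AND R1, 255: R1=(-5)&255=251
after LOAD R1, [R3]: R1=M[216]=3
after OR R1, 11: R1=3|11=11
after ADD R3, 4: R3=216+4=220
after SUB R7, 1: R7=7-1=6
CMP R7, 4  (cmp 6,4)
JNZ loop: taken
after AND R1, 255: R1=11&255=11
after LOAD R1, [R3]: R1=M[220]=15
after OR R1, 11: R1=15|11=15
after ADD R3, 4: R3=220+4=224
after SUB R7, 1: R7=6-1=5
CMP R7, 4  (cmp 5,4)
JNZ loop: taken
after AND R1, 255: R1=15&255=15
after LOAD R1, [R3]: R1=M[224]=-5
after OR R1, 11: R1=(-5)|11=-5
after ADD R3, 4: R3=224+4=228
after SUB R7, 1: R7=5-1=4
CMP R7, 4  (cmp 4,4)
JNZ loop: not taken
halt.

228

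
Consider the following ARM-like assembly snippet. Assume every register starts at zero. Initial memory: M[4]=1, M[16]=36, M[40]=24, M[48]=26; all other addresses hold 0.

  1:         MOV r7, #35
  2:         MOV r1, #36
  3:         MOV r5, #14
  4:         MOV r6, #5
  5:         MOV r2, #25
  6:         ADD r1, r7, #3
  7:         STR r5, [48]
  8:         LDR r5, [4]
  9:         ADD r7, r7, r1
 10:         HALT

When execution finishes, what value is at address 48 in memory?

r7=35
r1=36
r5=14
r6=5
r2=25
r1=35+3=38
STR r5, [48] → M[48]=14
r5=M[4]=1
r7=35+38=73
halt.

14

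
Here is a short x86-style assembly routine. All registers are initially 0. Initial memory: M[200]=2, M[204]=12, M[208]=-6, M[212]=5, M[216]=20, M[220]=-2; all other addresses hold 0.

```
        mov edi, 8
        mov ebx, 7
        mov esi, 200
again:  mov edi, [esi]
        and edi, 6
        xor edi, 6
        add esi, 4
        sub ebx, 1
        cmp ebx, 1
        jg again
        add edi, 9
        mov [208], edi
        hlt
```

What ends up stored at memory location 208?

9

edi=8
ebx=7
esi=200
edi=M[200]=2
edi=2&6=2
edi=2^6=4
esi=200+4=204
ebx=7-1=6
cmp ebx, 1  (cmp 6,1)
jg again: taken
edi=M[204]=12
edi=12&6=4
edi=4^6=2
esi=204+4=208
ebx=6-1=5
cmp ebx, 1  (cmp 5,1)
jg again: taken
edi=M[208]=-6
edi=(-6)&6=2
edi=2^6=4
esi=208+4=212
ebx=5-1=4
cmp ebx, 1  (cmp 4,1)
jg again: taken
edi=M[212]=5
edi=5&6=4
edi=4^6=2
esi=212+4=216
ebx=4-1=3
cmp ebx, 1  (cmp 3,1)
jg again: taken
edi=M[216]=20
edi=20&6=4
edi=4^6=2
esi=216+4=220
ebx=3-1=2
cmp ebx, 1  (cmp 2,1)
jg again: taken
edi=M[220]=-2
edi=(-2)&6=6
edi=6^6=0
esi=220+4=224
ebx=2-1=1
cmp ebx, 1  (cmp 1,1)
jg again: not taken
edi=0+9=9
mov [208], edi → M[208]=9
halt.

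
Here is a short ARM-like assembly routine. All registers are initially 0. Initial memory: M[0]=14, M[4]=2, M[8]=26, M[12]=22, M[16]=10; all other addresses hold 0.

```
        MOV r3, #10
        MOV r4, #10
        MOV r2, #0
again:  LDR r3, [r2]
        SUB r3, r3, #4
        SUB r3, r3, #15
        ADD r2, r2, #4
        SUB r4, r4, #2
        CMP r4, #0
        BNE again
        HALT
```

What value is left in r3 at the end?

-9

r3=10
r4=10
r2=0
r3=M[0]=14
r3=14-4=10
r3=10-15=-5
r2=0+4=4
r4=10-2=8
CMP r4, #0  (cmp 8,0)
BNE again: taken
r3=M[4]=2
r3=2-4=-2
r3=(-2)-15=-17
r2=4+4=8
r4=8-2=6
CMP r4, #0  (cmp 6,0)
BNE again: taken
r3=M[8]=26
r3=26-4=22
r3=22-15=7
r2=8+4=12
r4=6-2=4
CMP r4, #0  (cmp 4,0)
BNE again: taken
r3=M[12]=22
r3=22-4=18
r3=18-15=3
r2=12+4=16
r4=4-2=2
CMP r4, #0  (cmp 2,0)
BNE again: taken
r3=M[16]=10
r3=10-4=6
r3=6-15=-9
r2=16+4=20
r4=2-2=0
CMP r4, #0  (cmp 0,0)
BNE again: not taken
halt.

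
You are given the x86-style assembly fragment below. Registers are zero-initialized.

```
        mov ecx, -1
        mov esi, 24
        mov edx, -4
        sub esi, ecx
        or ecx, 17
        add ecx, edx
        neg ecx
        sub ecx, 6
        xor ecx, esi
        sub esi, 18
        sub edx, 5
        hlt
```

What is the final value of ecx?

mov ecx, -1 → ecx=-1
mov esi, 24 → esi=24
mov edx, -4 → edx=-4
sub esi, ecx → esi=24-(-1)=25
or ecx, 17 → ecx=(-1)|17=-1
add ecx, edx → ecx=(-1)+(-4)=-5
neg ecx → ecx=-(-5)=5
sub ecx, 6 → ecx=5-6=-1
xor ecx, esi → ecx=(-1)^25=-26
sub esi, 18 → esi=25-18=7
sub edx, 5 → edx=(-4)-5=-9
halt.

-26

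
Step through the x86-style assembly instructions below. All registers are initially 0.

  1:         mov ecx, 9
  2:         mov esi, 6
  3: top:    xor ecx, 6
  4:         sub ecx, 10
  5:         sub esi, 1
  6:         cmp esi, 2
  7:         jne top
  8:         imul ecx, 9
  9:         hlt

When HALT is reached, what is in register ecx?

after mov ecx, 9: ecx=9
after mov esi, 6: esi=6
after xor ecx, 6: ecx=9^6=15
after sub ecx, 10: ecx=15-10=5
after sub esi, 1: esi=6-1=5
cmp esi, 2  (cmp 5,2)
jne top: taken
after xor ecx, 6: ecx=5^6=3
after sub ecx, 10: ecx=3-10=-7
after sub esi, 1: esi=5-1=4
cmp esi, 2  (cmp 4,2)
jne top: taken
after xor ecx, 6: ecx=(-7)^6=-1
after sub ecx, 10: ecx=(-1)-10=-11
after sub esi, 1: esi=4-1=3
cmp esi, 2  (cmp 3,2)
jne top: taken
after xor ecx, 6: ecx=(-11)^6=-13
after sub ecx, 10: ecx=(-13)-10=-23
after sub esi, 1: esi=3-1=2
cmp esi, 2  (cmp 2,2)
jne top: not taken
after imul ecx, 9: ecx=(-23)*9=-207
halt.

-207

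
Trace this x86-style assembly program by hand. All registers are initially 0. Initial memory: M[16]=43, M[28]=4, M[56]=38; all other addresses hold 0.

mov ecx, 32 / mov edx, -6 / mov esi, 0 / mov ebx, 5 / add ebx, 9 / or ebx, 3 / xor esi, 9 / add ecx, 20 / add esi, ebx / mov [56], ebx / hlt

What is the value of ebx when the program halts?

15

mov ecx, 32 → ecx=32
mov edx, -6 → edx=-6
mov esi, 0 → esi=0
mov ebx, 5 → ebx=5
add ebx, 9 → ebx=5+9=14
or ebx, 3 → ebx=14|3=15
xor esi, 9 → esi=0^9=9
add ecx, 20 → ecx=32+20=52
add esi, ebx → esi=9+15=24
mov [56], ebx → M[56]=15
halt.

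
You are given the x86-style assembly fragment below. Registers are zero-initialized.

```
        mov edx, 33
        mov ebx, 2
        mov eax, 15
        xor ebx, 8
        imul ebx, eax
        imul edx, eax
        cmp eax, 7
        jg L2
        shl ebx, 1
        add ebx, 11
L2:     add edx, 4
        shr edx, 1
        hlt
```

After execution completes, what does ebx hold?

mov edx, 33 → edx=33
mov ebx, 2 → ebx=2
mov eax, 15 → eax=15
xor ebx, 8 → ebx=2^8=10
imul ebx, eax → ebx=10*15=150
imul edx, eax → edx=33*15=495
cmp eax, 7  (cmp 15,7)
jg L2: taken
add edx, 4 → edx=495+4=499
shr edx, 1 → edx=499>>1=249
halt.

150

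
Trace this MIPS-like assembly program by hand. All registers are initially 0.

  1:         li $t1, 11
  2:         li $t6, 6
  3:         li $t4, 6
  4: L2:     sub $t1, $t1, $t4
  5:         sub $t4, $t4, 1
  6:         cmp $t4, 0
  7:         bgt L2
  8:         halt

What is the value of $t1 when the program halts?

$t1=11
$t6=6
$t4=6
$t1=11-6=5
$t4=6-1=5
cmp $t4, 0  (cmp 5,0)
bgt L2: taken
$t1=5-5=0
$t4=5-1=4
cmp $t4, 0  (cmp 4,0)
bgt L2: taken
$t1=0-4=-4
$t4=4-1=3
cmp $t4, 0  (cmp 3,0)
bgt L2: taken
$t1=(-4)-3=-7
$t4=3-1=2
cmp $t4, 0  (cmp 2,0)
bgt L2: taken
$t1=(-7)-2=-9
$t4=2-1=1
cmp $t4, 0  (cmp 1,0)
bgt L2: taken
$t1=(-9)-1=-10
$t4=1-1=0
cmp $t4, 0  (cmp 0,0)
bgt L2: not taken
halt.

-10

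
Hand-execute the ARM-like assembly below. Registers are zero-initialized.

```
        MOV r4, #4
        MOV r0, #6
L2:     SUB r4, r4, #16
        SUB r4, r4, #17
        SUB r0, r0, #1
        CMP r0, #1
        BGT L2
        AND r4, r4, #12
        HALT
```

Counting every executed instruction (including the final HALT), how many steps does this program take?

29

r4=4
r0=6
r4=4-16=-12
r4=(-12)-17=-29
r0=6-1=5
CMP r0, #1  (cmp 5,1)
BGT L2: taken
r4=(-29)-16=-45
r4=(-45)-17=-62
r0=5-1=4
CMP r0, #1  (cmp 4,1)
BGT L2: taken
r4=(-62)-16=-78
r4=(-78)-17=-95
r0=4-1=3
CMP r0, #1  (cmp 3,1)
BGT L2: taken
r4=(-95)-16=-111
r4=(-111)-17=-128
r0=3-1=2
CMP r0, #1  (cmp 2,1)
BGT L2: taken
r4=(-128)-16=-144
r4=(-144)-17=-161
r0=2-1=1
CMP r0, #1  (cmp 1,1)
BGT L2: not taken
r4=(-161)&12=12
halt.
Total executed instructions: 29.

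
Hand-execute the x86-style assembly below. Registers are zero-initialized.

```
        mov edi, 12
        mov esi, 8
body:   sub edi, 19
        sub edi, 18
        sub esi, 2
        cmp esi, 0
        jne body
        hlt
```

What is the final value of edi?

-136

edi=12
esi=8
edi=12-19=-7
edi=(-7)-18=-25
esi=8-2=6
cmp esi, 0  (cmp 6,0)
jne body: taken
edi=(-25)-19=-44
edi=(-44)-18=-62
esi=6-2=4
cmp esi, 0  (cmp 4,0)
jne body: taken
edi=(-62)-19=-81
edi=(-81)-18=-99
esi=4-2=2
cmp esi, 0  (cmp 2,0)
jne body: taken
edi=(-99)-19=-118
edi=(-118)-18=-136
esi=2-2=0
cmp esi, 0  (cmp 0,0)
jne body: not taken
halt.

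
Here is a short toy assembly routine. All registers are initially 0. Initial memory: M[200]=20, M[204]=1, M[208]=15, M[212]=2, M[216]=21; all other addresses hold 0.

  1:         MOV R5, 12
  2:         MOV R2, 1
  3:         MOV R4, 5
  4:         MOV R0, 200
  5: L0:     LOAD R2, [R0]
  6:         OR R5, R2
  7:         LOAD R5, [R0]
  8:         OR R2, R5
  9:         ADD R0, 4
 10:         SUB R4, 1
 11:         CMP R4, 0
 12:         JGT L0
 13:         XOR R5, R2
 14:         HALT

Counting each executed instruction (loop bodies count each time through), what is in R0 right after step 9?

MOV R5, 12 → R5=12
MOV R2, 1 → R2=1
MOV R4, 5 → R4=5
MOV R0, 200 → R0=200
LOAD R2, [R0] → R2=M[200]=20
OR R5, R2 → R5=12|20=28
LOAD R5, [R0] → R5=M[200]=20
OR R2, R5 → R2=20|20=20
ADD R0, 4 → R0=200+4=204
After step 9: R0 = 204.

204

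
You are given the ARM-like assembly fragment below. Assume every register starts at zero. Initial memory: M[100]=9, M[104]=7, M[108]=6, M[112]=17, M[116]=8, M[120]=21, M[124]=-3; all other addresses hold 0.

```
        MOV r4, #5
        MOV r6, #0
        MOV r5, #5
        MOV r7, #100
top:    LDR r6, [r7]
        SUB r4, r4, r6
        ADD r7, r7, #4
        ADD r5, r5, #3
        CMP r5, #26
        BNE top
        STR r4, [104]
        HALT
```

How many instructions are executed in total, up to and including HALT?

r4=5
r6=0
r5=5
r7=100
r6=M[100]=9
r4=5-9=-4
r7=100+4=104
r5=5+3=8
CMP r5, #26  (cmp 8,26)
BNE top: taken
r6=M[104]=7
r4=(-4)-7=-11
r7=104+4=108
r5=8+3=11
CMP r5, #26  (cmp 11,26)
BNE top: taken
r6=M[108]=6
r4=(-11)-6=-17
r7=108+4=112
r5=11+3=14
CMP r5, #26  (cmp 14,26)
BNE top: taken
r6=M[112]=17
r4=(-17)-17=-34
r7=112+4=116
r5=14+3=17
CMP r5, #26  (cmp 17,26)
BNE top: taken
r6=M[116]=8
r4=(-34)-8=-42
r7=116+4=120
r5=17+3=20
CMP r5, #26  (cmp 20,26)
BNE top: taken
r6=M[120]=21
r4=(-42)-21=-63
r7=120+4=124
r5=20+3=23
CMP r5, #26  (cmp 23,26)
BNE top: taken
r6=M[124]=-3
r4=(-63)-(-3)=-60
r7=124+4=128
r5=23+3=26
CMP r5, #26  (cmp 26,26)
BNE top: not taken
STR r4, [104] → M[104]=-60
halt.
Total executed instructions: 48.

48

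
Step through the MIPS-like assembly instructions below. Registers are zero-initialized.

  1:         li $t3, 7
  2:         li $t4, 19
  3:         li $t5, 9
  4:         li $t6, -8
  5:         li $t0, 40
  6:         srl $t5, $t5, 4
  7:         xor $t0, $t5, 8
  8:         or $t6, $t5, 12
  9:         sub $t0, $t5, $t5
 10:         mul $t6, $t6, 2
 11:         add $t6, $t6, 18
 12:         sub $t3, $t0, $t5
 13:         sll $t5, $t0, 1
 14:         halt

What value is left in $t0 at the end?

$t3=7
$t4=19
$t5=9
$t6=-8
$t0=40
$t5=9>>4=0
$t0=0^8=8
$t6=0|12=12
$t0=0-0=0
$t6=12*2=24
$t6=24+18=42
$t3=0-0=0
$t5=0<<1=0
halt.

0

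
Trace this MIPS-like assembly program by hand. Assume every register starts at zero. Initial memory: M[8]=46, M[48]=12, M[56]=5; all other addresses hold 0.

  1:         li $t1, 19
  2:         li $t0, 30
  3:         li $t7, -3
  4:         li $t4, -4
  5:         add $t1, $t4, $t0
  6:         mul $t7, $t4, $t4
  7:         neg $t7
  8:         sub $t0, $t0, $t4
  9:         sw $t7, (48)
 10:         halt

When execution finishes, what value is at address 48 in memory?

-16

li $t1, 19 → $t1=19
li $t0, 30 → $t0=30
li $t7, -3 → $t7=-3
li $t4, -4 → $t4=-4
add $t1, $t4, $t0 → $t1=(-4)+30=26
mul $t7, $t4, $t4 → $t7=(-4)*(-4)=16
neg $t7 → $t7=-(16)=-16
sub $t0, $t0, $t4 → $t0=30-(-4)=34
sw $t7, (48) → M[48]=-16
halt.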